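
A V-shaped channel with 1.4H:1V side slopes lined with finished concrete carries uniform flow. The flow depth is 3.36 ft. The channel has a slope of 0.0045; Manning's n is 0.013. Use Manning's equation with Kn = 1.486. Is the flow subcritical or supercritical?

supercritical

For a triangular section with side slope z = 1.4: A = zy² = 1.4×3.36² = 15.81 ft²; P = 2y√(1+z²) = 2×3.36×1.72 = 11.56 ft.
Hydraulic radius R = A/P = 15.81/11.56 = 1.367 ft.
V = (1.486/n) R^(2/3) √S = (1.486/0.013) × 1.367^(2/3) × √0.0045 = 9.445 ft/s. Hydraulic depth D_h = A/T = 15.81/9.408 = 1.68 ft.
Froude number Fr = V/√(g·D_h) = 9.445/√(32.2×1.68) = 1.28, which is greater than 1, so the flow is supercritical.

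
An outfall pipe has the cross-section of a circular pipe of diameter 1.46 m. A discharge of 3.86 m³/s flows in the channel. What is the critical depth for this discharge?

y_c = 1.03 m

At critical depth, Q² T / (g A³) = 1, i.e. A³/T = Q²/g = 3.86²/9.81 = 1.519.
At y = 1.23 m: A³/T = 3.205 — too large.
At y = 0.879 m: A³/T = 0.8171 — too small.
At y = 1.03 m: A³/T = 1.512 — matches.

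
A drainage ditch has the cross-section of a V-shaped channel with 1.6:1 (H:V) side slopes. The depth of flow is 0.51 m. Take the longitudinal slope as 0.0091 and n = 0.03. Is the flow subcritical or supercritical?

subcritical

For a triangular section with side slope z = 1.6: A = zy² = 1.6×0.51² = 0.4162 m²; P = 2y√(1+z²) = 2×0.51×1.887 = 1.925 m.
Hydraulic radius R = A/P = 0.4162/1.925 = 0.2162 m.
V = (1/n) R^(2/3) √S = (1/0.03) × 0.2162^(2/3) × √0.0091 = 1.146 m/s. Hydraulic depth D_h = A/T = 0.4162/1.632 = 0.255 m.
Froude number Fr = V/√(g·D_h) = 1.146/√(9.81×0.255) = 0.724, which is less than 1, so the flow is subcritical.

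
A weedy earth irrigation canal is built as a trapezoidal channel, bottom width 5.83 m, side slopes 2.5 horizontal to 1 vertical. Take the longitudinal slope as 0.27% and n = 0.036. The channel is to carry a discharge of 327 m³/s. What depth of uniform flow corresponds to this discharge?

y_n = 5.51 m

Manning's equation rearranged: A R^(2/3) = nQ / (1·√S) = 0.036 × 327 / (√0.0027) = 226.6.
Trying y = 6.46 m: A R^(2/3) = 327.1 — too large.
Trying y = 4.63 m: A R^(2/3) = 153.1 — too small.
Trying y = 5.51 m: A R^(2/3) = 226.8 — ≈ 226.6.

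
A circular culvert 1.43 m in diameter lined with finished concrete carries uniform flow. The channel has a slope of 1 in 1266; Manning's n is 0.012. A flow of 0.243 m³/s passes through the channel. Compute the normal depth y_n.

Manning's equation rearranged: A R^(2/3) = nQ / (1·√S) = 0.012 × 0.243 / (√0.0007899) = 0.1038.
Trying y = 0.252 m: A R^(2/3) = 0.05476 — low.
Trying y = 0.346 m: A R^(2/3) = 0.1038 — matches.

y_n = 0.346 m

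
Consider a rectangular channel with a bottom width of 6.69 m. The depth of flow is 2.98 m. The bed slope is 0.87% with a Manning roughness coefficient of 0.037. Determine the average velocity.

V = 3.41 m/s

Flow area A = b·y = 6.69 × 2.98 = 19.94 m². Wetted perimeter P = b + 2y = 6.69 + 2×2.98 = 12.65 m.
Hydraulic radius R = A/P = 19.94/12.65 = 1.576 m.
From Manning's equation, V = (1/n) R^(2/3) S^(1/2) = (1/0.037) × 1.576^(2/3) × 0.0087^(1/2) = 3.41 m/s.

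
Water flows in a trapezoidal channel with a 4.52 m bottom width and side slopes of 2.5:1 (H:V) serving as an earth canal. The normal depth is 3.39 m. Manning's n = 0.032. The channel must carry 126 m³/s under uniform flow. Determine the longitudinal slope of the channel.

S = 0.00348

With bottom width b = 4.52 m and side slope z = 2.5: A = (b + zy)y = (4.52 + 2.5×3.39)×3.39 = 44.05 m²; P = b + 2y√(1+z²) = 4.52 + 2×3.39×2.693 = 22.78 m.
Hydraulic radius R = A/P = 44.05/22.78 = 1.934 m.
From Manning's equation, S = [nQ / (1 A R^(2/3))]² = [0.032 × 126 / (1 × 44.05 × 1.934^(2/3))]² = 0.00348.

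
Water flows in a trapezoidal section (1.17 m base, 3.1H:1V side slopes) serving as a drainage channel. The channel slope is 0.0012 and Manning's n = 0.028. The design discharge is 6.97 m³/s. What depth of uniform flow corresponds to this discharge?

Manning's equation rearranged: A R^(2/3) = nQ / (1·√S) = 0.028 × 6.97 / (√0.0012) = 5.634.
Trying y = 1.64 m: A R^(2/3) = 9.313 — too large.
Trying y = 1.33 m: A R^(2/3) = 5.633 — matches.

y_n = 1.33 m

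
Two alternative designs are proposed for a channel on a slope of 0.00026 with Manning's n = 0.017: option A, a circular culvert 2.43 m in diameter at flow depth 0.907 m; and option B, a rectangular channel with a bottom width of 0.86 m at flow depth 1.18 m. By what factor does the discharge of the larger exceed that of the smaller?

2.1

Channel A: For a circular section of diameter D = 2.43 m at depth y = 0.907 m, the central angle is θ = 2 arccos(1 − 2y/D) = 2.629 rad. Then A = (D²/8)(θ − sin θ) = 1.579 m² and P = Dθ/2 = 3.194 m. Hydraulic radius R = A/P = 1.579/3.194 = 0.4942 m. Q_A = (1/0.017)·1.579·0.4942^(2/3)·√0.00026 = 0.9358 m³/s.
Channel B: Flow area A = b·y = 0.86 × 1.18 = 1.015 m². Wetted perimeter P = b + 2y = 0.86 + 2×1.18 = 3.22 m. Hydraulic radius R = A/P = 1.015/3.22 = 0.3152 m. Q_B = (1/0.017)·1.015·0.3152^(2/3)·√0.00026 = 0.4458 m³/s.
The larger discharge is 0.9358 m³/s and the smaller is 0.4458 m³/s; the ratio is 2.1.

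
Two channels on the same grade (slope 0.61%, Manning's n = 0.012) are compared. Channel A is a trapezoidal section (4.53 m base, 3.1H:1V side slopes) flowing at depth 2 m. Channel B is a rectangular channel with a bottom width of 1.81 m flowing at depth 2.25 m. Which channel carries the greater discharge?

Channel A: With bottom width b = 4.53 m and side slope z = 3.1: A = (b + zy)y = (4.53 + 3.1×2)×2 = 21.46 m²; P = b + 2y√(1+z²) = 4.53 + 2×2×3.257 = 17.56 m. Hydraulic radius R = A/P = 21.46/17.56 = 1.222 m. Q_A = (1/0.012)·21.46·1.222^(2/3)·√0.0061 = 159.7 m³/s.
Channel B: Flow area A = b·y = 1.81 × 2.25 = 4.072 m². Wetted perimeter P = b + 2y = 1.81 + 2×2.25 = 6.31 m. Hydraulic radius R = A/P = 4.072/6.31 = 0.6454 m. Q_B = (1/0.012)·4.072·0.6454^(2/3)·√0.0061 = 19.8 m³/s.
Q_A = 159.7 m³/s vs Q_B = 19.8 m³/s, so channel A carries more.

channel A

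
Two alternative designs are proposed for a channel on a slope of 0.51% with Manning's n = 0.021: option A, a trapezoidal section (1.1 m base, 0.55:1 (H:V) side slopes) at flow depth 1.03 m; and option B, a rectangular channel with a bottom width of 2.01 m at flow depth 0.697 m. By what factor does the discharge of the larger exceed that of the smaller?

Channel A: With bottom width b = 1.1 m and side slope z = 0.55: A = (b + zy)y = (1.1 + 0.55×1.03)×1.03 = 1.716 m²; P = b + 2y√(1+z²) = 1.1 + 2×1.03×1.141 = 3.451 m. Hydraulic radius R = A/P = 1.716/3.451 = 0.4974 m. Q_A = (1/0.021)·1.716·0.4974^(2/3)·√0.0051 = 3.664 m³/s.
Channel B: Flow area A = b·y = 2.01 × 0.697 = 1.401 m². Wetted perimeter P = b + 2y = 2.01 + 2×0.697 = 3.404 m. Hydraulic radius R = A/P = 1.401/3.404 = 0.4116 m. Q_B = (1/0.021)·1.401·0.4116^(2/3)·√0.0051 = 2.636 m³/s.
The larger discharge is 3.664 m³/s and the smaller is 2.636 m³/s; the ratio is 1.39.

1.39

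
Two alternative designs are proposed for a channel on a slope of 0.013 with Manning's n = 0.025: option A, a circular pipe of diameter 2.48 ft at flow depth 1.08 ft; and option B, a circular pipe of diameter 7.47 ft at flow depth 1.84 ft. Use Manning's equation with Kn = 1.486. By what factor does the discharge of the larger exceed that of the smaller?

6.4

Channel A: For a circular section of diameter D = 2.48 ft at depth y = 1.08 ft, the central angle is θ = 2 arccos(1 − 2y/D) = 2.883 rad. Then A = (D²/8)(θ − sin θ) = 2.02 ft² and P = Dθ/2 = 3.575 ft. Hydraulic radius R = A/P = 2.02/3.575 = 0.565 ft. Q_A = (1.486/0.025)·2.02·0.565^(2/3)·√0.013 = 9.354 ft³/s.
Channel B: For a circular section of diameter D = 7.47 ft at depth y = 1.84 ft, the central angle is θ = 2 arccos(1 − 2y/D) = 2.077 rad. Then A = (D²/8)(θ − sin θ) = 8.391 ft² and P = Dθ/2 = 7.759 ft. Hydraulic radius R = A/P = 8.391/7.759 = 1.081 ft. Q_B = (1.486/0.025)·8.391·1.081^(2/3)·√0.013 = 59.91 ft³/s.
The larger discharge is 59.91 ft³/s and the smaller is 9.354 ft³/s; the ratio is 6.4.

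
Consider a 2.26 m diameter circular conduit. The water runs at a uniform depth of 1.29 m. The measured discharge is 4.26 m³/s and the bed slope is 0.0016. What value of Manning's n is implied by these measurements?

For a circular section of diameter D = 2.26 m at depth y = 1.29 m, the central angle is θ = 2 arccos(1 − 2y/D) = 3.426 rad. Then A = (D²/8)(θ − sin θ) = 2.366 m² and P = Dθ/2 = 3.871 m.
Hydraulic radius R = A/P = 2.366/3.871 = 0.6112 m.
Rearranging Manning's equation: n = (1/Q) A R^(2/3) S^(1/2) = (1/4.26) × 2.366 × 0.6112^(2/3) × √0.0016 = 0.016.

n = 0.016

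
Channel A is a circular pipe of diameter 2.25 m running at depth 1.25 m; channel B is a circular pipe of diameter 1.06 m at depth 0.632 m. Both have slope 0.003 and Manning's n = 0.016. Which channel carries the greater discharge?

Channel A: For a circular section of diameter D = 2.25 m at depth y = 1.25 m, the central angle is θ = 2 arccos(1 − 2y/D) = 3.364 rad. Then A = (D²/8)(θ − sin θ) = 2.269 m² and P = Dθ/2 = 3.785 m. Hydraulic radius R = A/P = 2.269/3.785 = 0.5994 m. Q_A = (1/0.016)·2.269·0.5994^(2/3)·√0.003 = 5.521 m³/s.
Channel B: For a circular section of diameter D = 1.06 m at depth y = 0.632 m, the central angle is θ = 2 arccos(1 − 2y/D) = 3.529 rad. Then A = (D²/8)(θ − sin θ) = 0.5487 m² and P = Dθ/2 = 1.87 m. Hydraulic radius R = A/P = 0.5487/1.87 = 0.2934 m. Q_B = (1/0.016)·0.5487·0.2934^(2/3)·√0.003 = 0.8293 m³/s.
Q_A = 5.521 m³/s vs Q_B = 0.8293 m³/s, so channel A carries more.

channel A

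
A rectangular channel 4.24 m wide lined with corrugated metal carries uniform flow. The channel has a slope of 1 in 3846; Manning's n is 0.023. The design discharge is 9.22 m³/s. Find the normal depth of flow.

Manning's equation rearranged: A R^(2/3) = nQ / (1·√S) = 0.023 × 9.22 / (√0.00026) = 13.15.
Trying y = 2.99 m: A R^(2/3) = 14.64 — high.
Trying y = 1.92 m: A R^(2/3) = 8.182 — low.
Trying y = 2.75 m: A R^(2/3) = 13.15 — ≈ 13.15.

y_n = 2.75 m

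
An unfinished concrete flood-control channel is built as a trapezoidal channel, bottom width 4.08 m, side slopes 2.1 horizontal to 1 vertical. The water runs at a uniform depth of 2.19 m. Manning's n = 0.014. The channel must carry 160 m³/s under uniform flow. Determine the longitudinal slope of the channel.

S = 0.00948

With bottom width b = 4.08 m and side slope z = 2.1: A = (b + zy)y = (4.08 + 2.1×2.19)×2.19 = 19.01 m²; P = b + 2y√(1+z²) = 4.08 + 2×2.19×2.326 = 14.27 m.
Hydraulic radius R = A/P = 19.01/14.27 = 1.332 m.
From Manning's equation, S = [nQ / (1 A R^(2/3))]² = [0.014 × 160 / (1 × 19.01 × 1.332^(2/3))]² = 0.00948.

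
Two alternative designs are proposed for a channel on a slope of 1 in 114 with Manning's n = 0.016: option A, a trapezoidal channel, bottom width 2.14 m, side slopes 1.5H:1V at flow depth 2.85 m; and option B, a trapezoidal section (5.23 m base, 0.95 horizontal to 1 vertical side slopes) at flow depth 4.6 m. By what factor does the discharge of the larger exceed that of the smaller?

Channel A: With bottom width b = 2.14 m and side slope z = 1.5: A = (b + zy)y = (2.14 + 1.5×2.85)×2.85 = 18.28 m²; P = b + 2y√(1+z²) = 2.14 + 2×2.85×1.803 = 12.42 m. Hydraulic radius R = A/P = 18.28/12.42 = 1.473 m. Q_A = (1/0.016)·18.28·1.473^(2/3)·√0.008772 = 138.5 m³/s.
Channel B: With bottom width b = 5.23 m and side slope z = 0.95: A = (b + zy)y = (5.23 + 0.95×4.6)×4.6 = 44.16 m²; P = b + 2y√(1+z²) = 5.23 + 2×4.6×1.379 = 17.92 m. Hydraulic radius R = A/P = 44.16/17.92 = 2.464 m. Q_B = (1/0.016)·44.16·2.464^(2/3)·√0.008772 = 471.6 m³/s.
The larger discharge is 471.6 m³/s and the smaller is 138.5 m³/s; the ratio is 3.4.

3.4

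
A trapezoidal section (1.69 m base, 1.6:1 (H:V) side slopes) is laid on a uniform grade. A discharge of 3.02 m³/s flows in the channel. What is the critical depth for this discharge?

y_c = 0.57 m

At critical depth, Q² T / (g A³) = 1, i.e. A³/T = Q²/g = 3.02²/9.81 = 0.9297.
Try y = 0.444 m: A³/T = 0.3892 — short.
Try y = 0.623 m: A³/T = 1.273 — over.
Try y = 0.57 m: A³/T = 0.9284 — ≈ 0.9297.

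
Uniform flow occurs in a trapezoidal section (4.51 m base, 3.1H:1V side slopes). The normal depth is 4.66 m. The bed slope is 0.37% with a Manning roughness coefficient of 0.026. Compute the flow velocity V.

With bottom width b = 4.51 m and side slope z = 3.1: A = (b + zy)y = (4.51 + 3.1×4.66)×4.66 = 88.33 m²; P = b + 2y√(1+z²) = 4.51 + 2×4.66×3.257 = 34.87 m.
Hydraulic radius R = A/P = 88.33/34.87 = 2.533 m.
From Manning's equation, V = (1/n) R^(2/3) S^(1/2) = (1/0.026) × 2.533^(2/3) × 0.0037^(1/2) = 4.35 m/s.

V = 4.35 m/s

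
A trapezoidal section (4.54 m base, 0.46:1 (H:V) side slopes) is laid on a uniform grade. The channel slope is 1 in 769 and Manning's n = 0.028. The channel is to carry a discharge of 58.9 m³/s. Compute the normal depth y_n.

Manning's equation rearranged: A R^(2/3) = nQ / (1·√S) = 0.028 × 58.9 / (√0.0013) = 45.73.
Trying y = 3.78 m: A R^(2/3) = 35.71 — short.
Trying y = 5.06 m: A R^(2/3) = 59.07 — over.
Trying y = 4.37 m: A R^(2/3) = 45.76 — close enough.

y_n = 4.37 m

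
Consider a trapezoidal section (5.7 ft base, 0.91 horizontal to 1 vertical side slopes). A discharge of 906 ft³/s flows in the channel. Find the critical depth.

y_c = 6.56 ft

At critical depth, Q² T / (g A³) = 1, i.e. A³/T = Q²/g = 906²/32.2 = 25490.
At y = 7.73 ft: A³/T = 48250 — too large.
At y = 5.12 ft: A³/T = 9935 — too small.
At y = 6.56 ft: A³/T = 25430 — matches.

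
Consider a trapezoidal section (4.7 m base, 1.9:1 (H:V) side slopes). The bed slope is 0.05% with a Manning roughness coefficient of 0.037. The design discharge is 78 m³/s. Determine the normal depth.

y_n = 4.85 m

Manning's equation rearranged: A R^(2/3) = nQ / (1·√S) = 0.037 × 78 / (√0.0005) = 129.1.
Try y = 6.13 m: A R^(2/3) = 219 — high.
Try y = 4.85 m: A R^(2/3) = 129 — matches.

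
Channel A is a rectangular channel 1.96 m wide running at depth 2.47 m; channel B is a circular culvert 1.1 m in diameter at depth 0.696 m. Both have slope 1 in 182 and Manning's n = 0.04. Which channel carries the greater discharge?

channel A

Channel A: Flow area A = b·y = 1.96 × 2.47 = 4.841 m². Wetted perimeter P = b + 2y = 1.96 + 2×2.47 = 6.9 m. Hydraulic radius R = A/P = 4.841/6.9 = 0.7016 m. Q_A = (1/0.04)·4.841·0.7016^(2/3)·√0.005495 = 7.084 m³/s.
Channel B: For a circular section of diameter D = 1.1 m at depth y = 0.696 m, the central angle is θ = 2 arccos(1 − 2y/D) = 3.679 rad. Then A = (D²/8)(θ − sin θ) = 0.6339 m² and P = Dθ/2 = 2.023 m. Hydraulic radius R = A/P = 0.6339/2.023 = 0.3133 m. Q_B = (1/0.04)·0.6339·0.3133^(2/3)·√0.005495 = 0.5418 m³/s.
Q_A = 7.084 m³/s vs Q_B = 0.5418 m³/s, so channel A carries more.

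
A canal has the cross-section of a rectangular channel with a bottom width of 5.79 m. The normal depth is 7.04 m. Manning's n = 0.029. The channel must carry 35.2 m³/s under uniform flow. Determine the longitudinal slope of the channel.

Flow area A = b·y = 5.79 × 7.04 = 40.76 m². Wetted perimeter P = b + 2y = 5.79 + 2×7.04 = 19.87 m.
Hydraulic radius R = A/P = 40.76/19.87 = 2.051 m.
From Manning's equation, S = [nQ / (1 A R^(2/3))]² = [0.029 × 35.2 / (1 × 40.76 × 2.051^(2/3))]² = 0.000241.

S = 0.000241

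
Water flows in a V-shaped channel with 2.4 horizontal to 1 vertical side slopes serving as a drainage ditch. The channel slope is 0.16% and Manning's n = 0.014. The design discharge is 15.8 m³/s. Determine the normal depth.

Manning's equation rearranged: A R^(2/3) = nQ / (1·√S) = 0.014 × 15.8 / (√0.0016) = 5.53.
Try y = 1.25 m: A R^(2/3) = 2.599 — short.
Try y = 2.07 m: A R^(2/3) = 9.976 — over.
Try y = 1.66 m: A R^(2/3) = 5.537 — ≈ 5.53.

y_n = 1.66 m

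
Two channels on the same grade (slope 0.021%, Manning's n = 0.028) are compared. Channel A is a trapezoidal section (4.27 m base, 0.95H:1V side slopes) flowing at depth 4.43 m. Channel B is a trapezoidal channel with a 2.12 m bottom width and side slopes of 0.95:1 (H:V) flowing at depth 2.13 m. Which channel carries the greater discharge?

Channel A: With bottom width b = 4.27 m and side slope z = 0.95: A = (b + zy)y = (4.27 + 0.95×4.43)×4.43 = 37.56 m²; P = b + 2y√(1+z²) = 4.27 + 2×4.43×1.379 = 16.49 m. Hydraulic radius R = A/P = 37.56/16.49 = 2.278 m. Q_A = (1/0.028)·37.56·2.278^(2/3)·√0.00021 = 33.65 m³/s.
Channel B: With bottom width b = 2.12 m and side slope z = 0.95: A = (b + zy)y = (2.12 + 0.95×2.13)×2.13 = 8.826 m²; P = b + 2y√(1+z²) = 2.12 + 2×2.13×1.379 = 7.996 m. Hydraulic radius R = A/P = 8.826/7.996 = 1.104 m. Q_B = (1/0.028)·8.826·1.104^(2/3)·√0.00021 = 4.878 m³/s.
Q_A = 33.65 m³/s vs Q_B = 4.878 m³/s, so channel A carries more.

channel A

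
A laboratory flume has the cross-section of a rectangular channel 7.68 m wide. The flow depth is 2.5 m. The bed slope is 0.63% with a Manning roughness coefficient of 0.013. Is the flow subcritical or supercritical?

Flow area A = b·y = 7.68 × 2.5 = 19.2 m². Wetted perimeter P = b + 2y = 7.68 + 2×2.5 = 12.68 m.
Hydraulic radius R = A/P = 19.2/12.68 = 1.514 m.
V = (1/n) R^(2/3) √S = (1/0.013) × 1.514^(2/3) × √0.0063 = 8.051 m/s. Hydraulic depth D_h = A/T = 19.2/7.68 = 2.5 m.
Froude number Fr = V/√(g·D_h) = 8.051/√(9.81×2.5) = 1.63, which is greater than 1, so the flow is supercritical.

supercritical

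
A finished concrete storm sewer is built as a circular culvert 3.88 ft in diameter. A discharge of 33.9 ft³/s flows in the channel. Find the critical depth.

y_c = 1.75 ft

At critical depth, Q² T / (g A³) = 1, i.e. A³/T = Q²/g = 33.9²/32.2 = 35.69.
Trying y = 1.23 ft: A³/T = 9.245 — short.
Trying y = 1.75 ft: A³/T = 35.91 — matches.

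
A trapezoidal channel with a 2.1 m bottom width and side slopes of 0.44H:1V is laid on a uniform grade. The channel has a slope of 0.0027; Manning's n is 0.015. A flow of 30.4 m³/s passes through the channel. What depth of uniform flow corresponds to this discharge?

y_n = 2.58 m

Manning's equation rearranged: A R^(2/3) = nQ / (1·√S) = 0.015 × 30.4 / (√0.0027) = 8.776.
At y = 2.06 m: A R^(2/3) = 5.935 — short.
At y = 2.88 m: A R^(2/3) = 10.68 — over.
At y = 2.58 m: A R^(2/3) = 8.78 — matches.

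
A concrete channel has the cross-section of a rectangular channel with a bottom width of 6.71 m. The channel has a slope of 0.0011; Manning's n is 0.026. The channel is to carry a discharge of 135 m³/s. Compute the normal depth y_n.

y_n = 8.74 m

Manning's equation rearranged: A R^(2/3) = nQ / (1·√S) = 0.026 × 135 / (√0.0011) = 105.8.
Trying y = 10.6 m: A R^(2/3) = 132.7 — high.
Trying y = 6.7 m: A R^(2/3) = 76.86 — low.
Trying y = 8.74 m: A R^(2/3) = 105.8 — matches.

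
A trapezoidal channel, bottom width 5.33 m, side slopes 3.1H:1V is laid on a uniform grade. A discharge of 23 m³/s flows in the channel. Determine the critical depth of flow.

At critical depth, Q² T / (g A³) = 1, i.e. A³/T = Q²/g = 23²/9.81 = 53.92.
At y = 1.11 m: A³/T = 75.57 — too large.
At y = 0.698 m: A³/T = 14.82 — too small.
At y = 1.01 m: A³/T = 53.84 — ≈ 53.92.

y_c = 1.01 m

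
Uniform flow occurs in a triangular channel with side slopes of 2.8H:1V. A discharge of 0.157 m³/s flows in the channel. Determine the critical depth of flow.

At critical depth, Q² T / (g A³) = 1, i.e. A³/T = Q²/g = 0.157²/9.81 = 0.002513.
Trying y = 0.191 m: A³/T = 0.0009964 — short.
Trying y = 0.23 m: A³/T = 0.002523 — matches.

y_c = 0.23 m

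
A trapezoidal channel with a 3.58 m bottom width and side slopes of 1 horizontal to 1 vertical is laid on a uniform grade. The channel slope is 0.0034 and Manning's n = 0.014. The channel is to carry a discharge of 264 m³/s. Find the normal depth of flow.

y_n = 4.55 m

Manning's equation rearranged: A R^(2/3) = nQ / (1·√S) = 0.014 × 264 / (√0.0034) = 63.39.
Try y = 3.24 m: A R^(2/3) = 31.89 — low.
Try y = 5.28 m: A R^(2/3) = 86.78 — high.
Try y = 4.55 m: A R^(2/3) = 63.49 — ≈ 63.39.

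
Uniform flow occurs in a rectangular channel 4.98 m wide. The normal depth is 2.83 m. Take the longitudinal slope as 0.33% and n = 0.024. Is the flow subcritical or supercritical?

Flow area A = b·y = 4.98 × 2.83 = 14.09 m². Wetted perimeter P = b + 2y = 4.98 + 2×2.83 = 10.64 m.
Hydraulic radius R = A/P = 14.09/10.64 = 1.325 m.
V = (1/n) R^(2/3) √S = (1/0.024) × 1.325^(2/3) × √0.0033 = 2.887 m/s. Hydraulic depth D_h = A/T = 14.09/4.98 = 2.83 m.
Froude number Fr = V/√(g·D_h) = 2.887/√(9.81×2.83) = 0.548, which is less than 1, so the flow is subcritical.

subcritical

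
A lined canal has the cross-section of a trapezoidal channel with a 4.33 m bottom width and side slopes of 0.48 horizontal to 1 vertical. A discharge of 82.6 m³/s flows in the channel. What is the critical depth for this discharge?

At critical depth, Q² T / (g A³) = 1, i.e. A³/T = Q²/g = 82.6²/9.81 = 695.5.
At y = 2.64 m: A³/T = 470 — short.
At y = 2.97 m: A³/T = 695.6 — close enough.

y_c = 2.97 m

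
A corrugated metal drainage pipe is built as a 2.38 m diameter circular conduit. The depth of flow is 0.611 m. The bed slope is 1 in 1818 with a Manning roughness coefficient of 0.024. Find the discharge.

For a circular section of diameter D = 2.38 m at depth y = 0.611 m, the central angle is θ = 2 arccos(1 − 2y/D) = 2.125 rad. Then A = (D²/8)(θ − sin θ) = 0.9029 m² and P = Dθ/2 = 2.529 m.
Hydraulic radius R = A/P = 0.9029/2.529 = 0.357 m.
Manning's equation: Q = (1/n) A R^(2/3) S^(1/2) = (1/0.024) × 0.9029 × 0.357^(2/3) × 0.0005501^(1/2) = 0.444 m³/s.

Q = 0.444 m³/s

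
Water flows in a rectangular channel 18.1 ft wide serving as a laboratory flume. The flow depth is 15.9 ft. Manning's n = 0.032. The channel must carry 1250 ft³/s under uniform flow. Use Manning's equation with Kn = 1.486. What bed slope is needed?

Flow area A = b·y = 18.1 × 15.9 = 287.8 ft². Wetted perimeter P = b + 2y = 18.1 + 2×15.9 = 49.9 ft.
Hydraulic radius R = A/P = 287.8/49.9 = 5.767 ft.
From Manning's equation, S = [nQ / (1.486 A R^(2/3))]² = [0.032 × 1250 / (1.486 × 287.8 × 5.767^(2/3))]² = 0.000846.

S = 0.000846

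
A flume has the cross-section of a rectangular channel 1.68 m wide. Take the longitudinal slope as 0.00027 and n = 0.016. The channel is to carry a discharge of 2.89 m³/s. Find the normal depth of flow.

y_n = 2.31 m

Manning's equation rearranged: A R^(2/3) = nQ / (1·√S) = 0.016 × 2.89 / (√0.00027) = 2.814.
Trying y = 2.58 m: A R^(2/3) = 3.198 — high.
Trying y = 1.58 m: A R^(2/3) = 1.778 — low.
Trying y = 2.31 m: A R^(2/3) = 2.81 — ≈ 2.814.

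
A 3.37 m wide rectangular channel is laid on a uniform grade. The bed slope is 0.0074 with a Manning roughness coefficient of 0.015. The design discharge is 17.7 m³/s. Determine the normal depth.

Manning's equation rearranged: A R^(2/3) = nQ / (1·√S) = 0.015 × 17.7 / (√0.0074) = 3.086.
Trying y = 0.97 m: A R^(2/3) = 2.366 — low.
Trying y = 1.39 m: A R^(2/3) = 3.907 — high.
Trying y = 1.17 m: A R^(2/3) = 3.08 — matches.

y_n = 1.17 m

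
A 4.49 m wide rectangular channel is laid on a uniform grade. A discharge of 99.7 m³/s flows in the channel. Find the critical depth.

y_c = 3.69 m

For a rectangular channel, critical depth y_c = (q²/g)^(1/3) where q = Q/b = 99.7/4.49 = 22.2 m²/s.
So y_c = (22.2²/9.81)^(1/3) = 3.69 m.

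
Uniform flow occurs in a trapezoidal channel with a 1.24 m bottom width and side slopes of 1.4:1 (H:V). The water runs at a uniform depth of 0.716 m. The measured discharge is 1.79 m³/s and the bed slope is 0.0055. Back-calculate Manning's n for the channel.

With bottom width b = 1.24 m and side slope z = 1.4: A = (b + zy)y = (1.24 + 1.4×0.716)×0.716 = 1.606 m²; P = b + 2y√(1+z²) = 1.24 + 2×0.716×1.72 = 3.704 m.
Hydraulic radius R = A/P = 1.606/3.704 = 0.4335 m.
Rearranging Manning's equation: n = (1/Q) A R^(2/3) S^(1/2) = (1/1.79) × 1.606 × 0.4335^(2/3) × √0.0055 = 0.0381.

n = 0.0381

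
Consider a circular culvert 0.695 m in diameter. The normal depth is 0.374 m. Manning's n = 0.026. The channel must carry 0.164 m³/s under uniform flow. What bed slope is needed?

For a circular section of diameter D = 0.695 m at depth y = 0.374 m, the central angle is θ = 2 arccos(1 − 2y/D) = 3.294 rad. Then A = (D²/8)(θ − sin θ) = 0.2081 m² and P = Dθ/2 = 1.145 m.
Hydraulic radius R = A/P = 0.2081/1.145 = 0.1818 m.
From Manning's equation, S = [nQ / (1 A R^(2/3))]² = [0.026 × 0.164 / (1 × 0.2081 × 0.1818^(2/3))]² = 0.00408.

S = 0.00408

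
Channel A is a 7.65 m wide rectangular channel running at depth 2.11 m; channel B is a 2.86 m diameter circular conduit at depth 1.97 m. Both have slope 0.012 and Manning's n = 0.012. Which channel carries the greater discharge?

channel A

Channel A: Flow area A = b·y = 7.65 × 2.11 = 16.14 m². Wetted perimeter P = b + 2y = 7.65 + 2×2.11 = 11.87 m. Hydraulic radius R = A/P = 16.14/11.87 = 1.36 m. Q_A = (1/0.012)·16.14·1.36^(2/3)·√0.012 = 180.9 m³/s.
Channel B: For a circular section of diameter D = 2.86 m at depth y = 1.97 m, the central angle is θ = 2 arccos(1 − 2y/D) = 3.916 rad. Then A = (D²/8)(θ − sin θ) = 4.719 m² and P = Dθ/2 = 5.6 m. Hydraulic radius R = A/P = 4.719/5.6 = 0.8427 m. Q_B = (1/0.012)·4.719·0.8427^(2/3)·√0.012 = 38.43 m³/s.
Q_A = 180.9 m³/s vs Q_B = 38.43 m³/s, so channel A carries more.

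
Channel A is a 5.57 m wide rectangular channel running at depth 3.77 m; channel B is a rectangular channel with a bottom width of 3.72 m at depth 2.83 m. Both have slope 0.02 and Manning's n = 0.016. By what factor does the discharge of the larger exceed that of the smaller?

Channel A: Flow area A = b·y = 5.57 × 3.77 = 21 m². Wetted perimeter P = b + 2y = 5.57 + 2×3.77 = 13.11 m. Hydraulic radius R = A/P = 21/13.11 = 1.602 m. Q_A = (1/0.016)·21·1.602^(2/3)·√0.02 = 254.1 m³/s.
Channel B: Flow area A = b·y = 3.72 × 2.83 = 10.53 m². Wetted perimeter P = b + 2y = 3.72 + 2×2.83 = 9.38 m. Hydraulic radius R = A/P = 10.53/9.38 = 1.122 m. Q_B = (1/0.016)·10.53·1.122^(2/3)·√0.02 = 100.5 m³/s.
The larger discharge is 254.1 m³/s and the smaller is 100.5 m³/s; the ratio is 2.53.

2.53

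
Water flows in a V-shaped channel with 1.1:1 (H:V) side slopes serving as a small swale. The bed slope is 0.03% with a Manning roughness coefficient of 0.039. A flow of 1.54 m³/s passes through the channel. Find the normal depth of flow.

Manning's equation rearranged: A R^(2/3) = nQ / (1·√S) = 0.039 × 1.54 / (√0.0003) = 3.468.
Try y = 2.42 m: A R^(2/3) = 5.984 — high.
Try y = 1.59 m: A R^(2/3) = 1.952 — low.
Try y = 1.97 m: A R^(2/3) = 3.457 — close enough.

y_n = 1.97 m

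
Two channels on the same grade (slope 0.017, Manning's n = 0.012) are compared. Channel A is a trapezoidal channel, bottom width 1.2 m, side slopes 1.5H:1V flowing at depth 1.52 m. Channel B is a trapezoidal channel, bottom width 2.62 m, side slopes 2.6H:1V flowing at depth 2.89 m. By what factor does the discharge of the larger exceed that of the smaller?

8.72

Channel A: With bottom width b = 1.2 m and side slope z = 1.5: A = (b + zy)y = (1.2 + 1.5×1.52)×1.52 = 5.29 m²; P = b + 2y√(1+z²) = 1.2 + 2×1.52×1.803 = 6.68 m. Hydraulic radius R = A/P = 5.29/6.68 = 0.7918 m. Q_A = (1/0.012)·5.29·0.7918^(2/3)·√0.017 = 49.19 m³/s.
Channel B: With bottom width b = 2.62 m and side slope z = 2.6: A = (b + zy)y = (2.62 + 2.6×2.89)×2.89 = 29.29 m²; P = b + 2y√(1+z²) = 2.62 + 2×2.89×2.786 = 18.72 m. Hydraulic radius R = A/P = 29.29/18.72 = 1.564 m. Q_B = (1/0.012)·29.29·1.564^(2/3)·√0.017 = 428.8 m³/s.
The larger discharge is 428.8 m³/s and the smaller is 49.19 m³/s; the ratio is 8.72.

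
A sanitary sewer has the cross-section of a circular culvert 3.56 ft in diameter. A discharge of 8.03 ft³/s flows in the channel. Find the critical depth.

y_c = 0.851 ft

At critical depth, Q² T / (g A³) = 1, i.e. A³/T = Q²/g = 8.03²/32.2 = 2.003.
At y = 1.03 ft: A³/T = 4.219 — high.
At y = 0.851 ft: A³/T = 2.007 — close enough.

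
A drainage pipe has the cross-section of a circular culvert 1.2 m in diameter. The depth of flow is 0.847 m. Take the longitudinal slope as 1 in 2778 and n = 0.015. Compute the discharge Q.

Q = 0.543 m³/s

For a circular section of diameter D = 1.2 m at depth y = 0.847 m, the central angle is θ = 2 arccos(1 − 2y/D) = 3.99 rad. Then A = (D²/8)(θ − sin θ) = 0.8533 m² and P = Dθ/2 = 2.394 m.
Hydraulic radius R = A/P = 0.8533/2.394 = 0.3564 m.
Manning's equation: Q = (1/n) A R^(2/3) S^(1/2) = (1/0.015) × 0.8533 × 0.3564^(2/3) × 0.00036^(1/2) = 0.543 m³/s.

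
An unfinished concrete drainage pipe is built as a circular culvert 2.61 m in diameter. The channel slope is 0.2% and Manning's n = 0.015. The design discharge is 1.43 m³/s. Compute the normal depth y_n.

Manning's equation rearranged: A R^(2/3) = nQ / (1·√S) = 0.015 × 1.43 / (√0.002) = 0.4796.
At y = 0.49 m: A R^(2/3) = 0.31 — low.
At y = 0.749 m: A R^(2/3) = 0.7231 — high.
At y = 0.608 m: A R^(2/3) = 0.479 — close enough.

y_n = 0.608 m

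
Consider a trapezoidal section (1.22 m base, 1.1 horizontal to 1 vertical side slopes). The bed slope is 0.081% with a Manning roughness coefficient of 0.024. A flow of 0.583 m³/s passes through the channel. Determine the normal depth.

Manning's equation rearranged: A R^(2/3) = nQ / (1·√S) = 0.024 × 0.583 / (√0.00081) = 0.4916.
At y = 0.648 m: A R^(2/3) = 0.6777 — over.
At y = 0.49 m: A R^(2/3) = 0.4049 — short.
At y = 0.545 m: A R^(2/3) = 0.4917 — matches.

y_n = 0.545 m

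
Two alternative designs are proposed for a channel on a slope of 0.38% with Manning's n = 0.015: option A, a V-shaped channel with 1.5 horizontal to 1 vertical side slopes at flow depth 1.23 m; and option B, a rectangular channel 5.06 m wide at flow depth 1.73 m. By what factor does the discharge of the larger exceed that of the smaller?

6.14

Channel A: For a triangular section with side slope z = 1.5: A = zy² = 1.5×1.23² = 2.269 m²; P = 2y√(1+z²) = 2×1.23×1.803 = 4.435 m. Hydraulic radius R = A/P = 2.269/4.435 = 0.5117 m. Q_A = (1/0.015)·2.269·0.5117^(2/3)·√0.0038 = 5.966 m³/s.
Channel B: Flow area A = b·y = 5.06 × 1.73 = 8.754 m². Wetted perimeter P = b + 2y = 5.06 + 2×1.73 = 8.52 m. Hydraulic radius R = A/P = 8.754/8.52 = 1.027 m. Q_B = (1/0.015)·8.754·1.027^(2/3)·√0.0038 = 36.63 m³/s.
The larger discharge is 36.63 m³/s and the smaller is 5.966 m³/s; the ratio is 6.14.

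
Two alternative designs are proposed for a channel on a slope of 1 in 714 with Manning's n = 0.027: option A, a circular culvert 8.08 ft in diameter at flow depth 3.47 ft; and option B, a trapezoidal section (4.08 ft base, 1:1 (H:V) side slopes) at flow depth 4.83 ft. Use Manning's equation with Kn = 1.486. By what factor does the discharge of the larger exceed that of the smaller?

2.47

Channel A: For a circular section of diameter D = 8.08 ft at depth y = 3.47 ft, the central angle is θ = 2 arccos(1 − 2y/D) = 2.858 rad. Then A = (D²/8)(θ − sin θ) = 21.05 ft² and P = Dθ/2 = 11.55 ft. Hydraulic radius R = A/P = 21.05/11.55 = 1.823 ft. Q_A = (1.486/0.027)·21.05·1.823^(2/3)·√0.001401 = 64.68 ft³/s.
Channel B: With bottom width b = 4.08 ft and side slope z = 1: A = (b + zy)y = (4.08 + 1×4.83)×4.83 = 43.04 ft²; P = b + 2y√(1+z²) = 4.08 + 2×4.83×1.414 = 17.74 ft. Hydraulic radius R = A/P = 43.04/17.74 = 2.426 ft. Q_B = (1.486/0.027)·43.04·2.426^(2/3)·√0.001401 = 160 ft³/s.
The larger discharge is 160 ft³/s and the smaller is 64.68 ft³/s; the ratio is 2.47.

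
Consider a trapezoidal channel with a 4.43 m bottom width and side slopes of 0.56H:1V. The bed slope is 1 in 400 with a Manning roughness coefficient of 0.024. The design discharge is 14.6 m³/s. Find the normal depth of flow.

y_n = 1.39 m

Manning's equation rearranged: A R^(2/3) = nQ / (1·√S) = 0.024 × 14.6 / (√0.0025) = 7.008.
Try y = 1.09 m: A R^(2/3) = 4.707 — short.
Try y = 1.72 m: A R^(2/3) = 9.932 — over.
Try y = 1.39 m: A R^(2/3) = 6.999 — ≈ 7.008.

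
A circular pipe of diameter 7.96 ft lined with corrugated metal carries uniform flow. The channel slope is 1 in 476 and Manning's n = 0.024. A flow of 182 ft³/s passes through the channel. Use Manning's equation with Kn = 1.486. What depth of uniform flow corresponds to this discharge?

Manning's equation rearranged: A R^(2/3) = nQ / (1.486·√S) = 0.024 × 182 / (1.486 × √0.002101) = 64.13.
Trying y = 4.5 ft: A R^(2/3) = 48.2 — low.
Trying y = 6.8 ft: A R^(2/3) = 81.43 — high.
Trying y = 5.46 ft: A R^(2/3) = 64.17 — close enough.

y_n = 5.46 ft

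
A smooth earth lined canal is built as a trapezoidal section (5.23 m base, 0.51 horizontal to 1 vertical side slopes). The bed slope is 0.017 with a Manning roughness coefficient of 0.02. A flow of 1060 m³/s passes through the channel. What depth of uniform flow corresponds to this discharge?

Manning's equation rearranged: A R^(2/3) = nQ / (1·√S) = 0.02 × 1060 / (√0.017) = 162.6.
Try y = 6.57 m: A R^(2/3) = 112.6 — too small.
Try y = 9.36 m: A R^(2/3) = 218.6 — too large.
Try y = 8.01 m: A R^(2/3) = 162.5 — matches.

y_n = 8.01 m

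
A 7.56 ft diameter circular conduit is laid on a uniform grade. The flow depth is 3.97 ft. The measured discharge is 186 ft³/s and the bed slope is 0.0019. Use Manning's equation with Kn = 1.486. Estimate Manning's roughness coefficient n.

n = 0.013

For a circular section of diameter D = 7.56 ft at depth y = 3.97 ft, the central angle is θ = 2 arccos(1 − 2y/D) = 3.242 rad. Then A = (D²/8)(θ − sin θ) = 23.88 ft² and P = Dθ/2 = 12.26 ft.
Hydraulic radius R = A/P = 23.88/12.26 = 1.949 ft.
Rearranging Manning's equation: n = (1.486/Q) A R^(2/3) S^(1/2) = (1.486/186) × 23.88 × 1.949^(2/3) × √0.0019 = 0.013.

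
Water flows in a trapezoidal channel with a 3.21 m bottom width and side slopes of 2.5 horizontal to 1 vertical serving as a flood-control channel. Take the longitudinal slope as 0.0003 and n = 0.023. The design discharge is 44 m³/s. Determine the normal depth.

y_n = 3.36 m

Manning's equation rearranged: A R^(2/3) = nQ / (1·√S) = 0.023 × 44 / (√0.0003) = 58.43.
Try y = 4.19 m: A R^(2/3) = 97.72 — too large.
Try y = 2.97 m: A R^(2/3) = 44.01 — too small.
Try y = 3.36 m: A R^(2/3) = 58.39 — matches.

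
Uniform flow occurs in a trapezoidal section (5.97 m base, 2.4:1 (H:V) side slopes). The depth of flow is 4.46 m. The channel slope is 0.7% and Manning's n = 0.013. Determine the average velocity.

With bottom width b = 5.97 m and side slope z = 2.4: A = (b + zy)y = (5.97 + 2.4×4.46)×4.46 = 74.37 m²; P = b + 2y√(1+z²) = 5.97 + 2×4.46×2.6 = 29.16 m.
Hydraulic radius R = A/P = 74.37/29.16 = 2.55 m.
From Manning's equation, V = (1/n) R^(2/3) S^(1/2) = (1/0.013) × 2.55^(2/3) × 0.007^(1/2) = 12 m/s.

V = 12 m/s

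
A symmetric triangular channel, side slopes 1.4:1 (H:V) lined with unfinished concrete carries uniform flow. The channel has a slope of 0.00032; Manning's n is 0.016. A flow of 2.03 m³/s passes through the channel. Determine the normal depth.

Manning's equation rearranged: A R^(2/3) = nQ / (1·√S) = 0.016 × 2.03 / (√0.00032) = 1.816.
At y = 1.62 m: A R^(2/3) = 2.783 — over.
At y = 1.18 m: A R^(2/3) = 1.195 — short.
At y = 1.38 m: A R^(2/3) = 1.815 — close enough.

y_n = 1.38 m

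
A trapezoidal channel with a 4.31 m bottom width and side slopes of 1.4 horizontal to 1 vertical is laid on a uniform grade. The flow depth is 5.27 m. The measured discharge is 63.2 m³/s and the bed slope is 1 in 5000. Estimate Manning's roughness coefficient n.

With bottom width b = 4.31 m and side slope z = 1.4: A = (b + zy)y = (4.31 + 1.4×5.27)×5.27 = 61.6 m²; P = b + 2y√(1+z²) = 4.31 + 2×5.27×1.72 = 22.44 m.
Hydraulic radius R = A/P = 61.6/22.44 = 2.744 m.
Rearranging Manning's equation: n = (1/Q) A R^(2/3) S^(1/2) = (1/63.2) × 61.6 × 2.744^(2/3) × √0.0002 = 0.027.

n = 0.027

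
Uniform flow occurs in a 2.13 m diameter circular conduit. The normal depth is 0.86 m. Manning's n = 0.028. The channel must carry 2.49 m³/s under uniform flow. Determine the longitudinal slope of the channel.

S = 0.00755

For a circular section of diameter D = 2.13 m at depth y = 0.86 m, the central angle is θ = 2 arccos(1 − 2y/D) = 2.754 rad. Then A = (D²/8)(θ − sin θ) = 1.348 m² and P = Dθ/2 = 2.933 m.
Hydraulic radius R = A/P = 1.348/2.933 = 0.4595 m.
From Manning's equation, S = [nQ / (1 A R^(2/3))]² = [0.028 × 2.49 / (1 × 1.348 × 0.4595^(2/3))]² = 0.00755.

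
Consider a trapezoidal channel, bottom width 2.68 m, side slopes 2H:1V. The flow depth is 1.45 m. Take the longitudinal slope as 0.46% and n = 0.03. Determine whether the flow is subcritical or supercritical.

With bottom width b = 2.68 m and side slope z = 2: A = (b + zy)y = (2.68 + 2×1.45)×1.45 = 8.091 m²; P = b + 2y√(1+z²) = 2.68 + 2×1.45×2.236 = 9.165 m.
Hydraulic radius R = A/P = 8.091/9.165 = 0.8829 m.
V = (1/n) R^(2/3) √S = (1/0.03) × 0.8829^(2/3) × √0.0046 = 2.081 m/s. Hydraulic depth D_h = A/T = 8.091/8.48 = 0.9541 m.
Froude number Fr = V/√(g·D_h) = 2.081/√(9.81×0.9541) = 0.68, which is less than 1, so the flow is subcritical.

subcritical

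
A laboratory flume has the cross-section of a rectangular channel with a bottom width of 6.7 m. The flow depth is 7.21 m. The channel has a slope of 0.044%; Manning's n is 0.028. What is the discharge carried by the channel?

Flow area A = b·y = 6.7 × 7.21 = 48.31 m². Wetted perimeter P = b + 2y = 6.7 + 2×7.21 = 21.12 m.
Hydraulic radius R = A/P = 48.31/21.12 = 2.287 m.
Manning's equation: Q = (1/n) A R^(2/3) S^(1/2) = (1/0.028) × 48.31 × 2.287^(2/3) × 0.00044^(1/2) = 62.8 m³/s.

Q = 62.8 m³/s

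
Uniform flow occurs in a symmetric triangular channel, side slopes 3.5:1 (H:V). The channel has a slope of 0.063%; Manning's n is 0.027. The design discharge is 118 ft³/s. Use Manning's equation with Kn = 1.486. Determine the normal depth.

Manning's equation rearranged: A R^(2/3) = nQ / (1.486·√S) = 0.027 × 118 / (1.486 × √0.00063) = 85.42.
At y = 4.89 ft: A R^(2/3) = 148 — too large.
At y = 3.21 ft: A R^(2/3) = 48.16 — too small.
At y = 3.98 ft: A R^(2/3) = 85.45 — close enough.

y_n = 3.98 ft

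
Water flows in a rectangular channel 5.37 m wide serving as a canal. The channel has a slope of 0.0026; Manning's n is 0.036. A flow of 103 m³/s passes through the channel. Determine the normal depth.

y_n = 8.43 m

Manning's equation rearranged: A R^(2/3) = nQ / (1·√S) = 0.036 × 103 / (√0.0026) = 72.72.
Trying y = 10.8 m: A R^(2/3) = 96.62 — too large.
Trying y = 8.43 m: A R^(2/3) = 72.73 — close enough.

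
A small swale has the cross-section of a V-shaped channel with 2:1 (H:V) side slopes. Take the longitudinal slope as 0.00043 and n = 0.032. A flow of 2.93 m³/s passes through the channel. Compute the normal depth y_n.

y_n = 1.66 m

Manning's equation rearranged: A R^(2/3) = nQ / (1·√S) = 0.032 × 2.93 / (√0.00043) = 4.522.
Trying y = 1.82 m: A R^(2/3) = 5.775 — over.
Trying y = 1.36 m: A R^(2/3) = 2.655 — short.
Trying y = 1.66 m: A R^(2/3) = 4.519 — close enough.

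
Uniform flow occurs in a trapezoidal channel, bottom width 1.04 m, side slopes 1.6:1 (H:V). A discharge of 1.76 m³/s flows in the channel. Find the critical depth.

At critical depth, Q² T / (g A³) = 1, i.e. A³/T = Q²/g = 1.76²/9.81 = 0.3158.
Trying y = 0.575 m: A³/T = 0.497 — over.
Trying y = 0.454 m: A³/T = 0.2069 — short.
Trying y = 0.509 m: A³/T = 0.3151 — ≈ 0.3158.

y_c = 0.509 m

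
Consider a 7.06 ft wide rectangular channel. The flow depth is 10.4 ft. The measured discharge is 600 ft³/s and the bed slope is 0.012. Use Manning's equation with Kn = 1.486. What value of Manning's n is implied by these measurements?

Flow area A = b·y = 7.06 × 10.4 = 73.42 ft². Wetted perimeter P = b + 2y = 7.06 + 2×10.4 = 27.86 ft.
Hydraulic radius R = A/P = 73.42/27.86 = 2.635 ft.
Rearranging Manning's equation: n = (1.486/Q) A R^(2/3) S^(1/2) = (1.486/600) × 73.42 × 2.635^(2/3) × √0.012 = 0.038.

n = 0.038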